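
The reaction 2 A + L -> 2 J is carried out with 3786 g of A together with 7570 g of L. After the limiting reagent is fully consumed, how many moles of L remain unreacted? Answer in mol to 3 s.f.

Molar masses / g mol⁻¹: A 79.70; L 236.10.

8.31 mol

n(A) = 3786 / 79.70 = 47.50 mol
n(L) = 7570 / 236.10 = 32.06 mol
n/ν for A = 47.50/2 = 23.75
n/ν for L = 32.06/1 = 32.06
Smallest n/ν is A → limiting reagent.
L consumed = (1/2) × 47.50 = 23.75 mol
L remaining = 32.06 − 23.75 = 8.310 mol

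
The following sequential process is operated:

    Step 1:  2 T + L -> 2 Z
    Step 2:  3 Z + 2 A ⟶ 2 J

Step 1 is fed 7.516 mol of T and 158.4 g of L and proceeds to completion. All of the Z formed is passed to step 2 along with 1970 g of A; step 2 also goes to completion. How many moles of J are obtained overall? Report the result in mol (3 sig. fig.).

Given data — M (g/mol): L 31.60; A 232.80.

Step 1:
n(T) = 7.516 mol
n(L) = 158.4 / 31.60 = 5.013 mol
n/ν → T: 3.758, L: 5.013; T is limiting.
n(Z) produced = (2/2) × 7.516 = 7.516 mol
Step 2:
n(Z) available = 7.516 mol
n(A) = 1970 / 232.80 = 8.462 mol
n/ν → Z: 2.505, A: 4.231; Z is limiting.
n(J) = (2/3) × 7.516 = 5.011 mol

5.01 mol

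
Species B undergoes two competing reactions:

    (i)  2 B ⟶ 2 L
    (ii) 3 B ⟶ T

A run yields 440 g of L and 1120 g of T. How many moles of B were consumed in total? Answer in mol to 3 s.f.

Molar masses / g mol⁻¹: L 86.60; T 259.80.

18.0 mol

n(L) = 440 / 86.60 = 5.081 mol
n(T) = 1120 / 259.80 = 4.311 mol
n(B) via (i) = (2/2)×5.081 = 5.081 mol
n(B) via (ii) = (3/1)×4.311 = 12.93 mol
total n(B) = 5.081 + 12.93 = 18.01 mol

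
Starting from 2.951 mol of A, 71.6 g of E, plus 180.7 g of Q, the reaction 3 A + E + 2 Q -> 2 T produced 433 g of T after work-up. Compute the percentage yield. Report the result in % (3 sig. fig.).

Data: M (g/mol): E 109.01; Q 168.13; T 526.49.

76.5 %

n(A) = 2.951 mol
n(E) = 71.60 / 109.01 = 0.6568 mol
n(Q) = 180.7 / 168.13 = 1.075 mol
n/ν for A = 2.951/3 = 0.9837
n/ν for E = 0.6568/1 = 0.6568
n/ν for Q = 1.075/2 = 0.5375
Smallest n/ν is Q → limiting reagent.
theoretical n(T) = (2/2) × 1.075 = 1.075 mol → 566.0 g
% yield = 433 / 566.0 × 100 = 76.50 %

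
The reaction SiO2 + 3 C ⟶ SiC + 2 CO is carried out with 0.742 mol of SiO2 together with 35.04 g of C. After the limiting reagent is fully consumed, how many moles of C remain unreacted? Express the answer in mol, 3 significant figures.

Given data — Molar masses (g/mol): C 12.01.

n(SiO2) = 0.7420 mol
n(C) = 35.04 / 12.01 = 2.918 mol
n/ν for SiO2 = 0.7420/1 = 0.7420
n/ν for C = 2.918/3 = 0.9727
Smallest n/ν is SiO2 → limiting reagent.
C consumed = (3/1) × 0.7420 = 2.226 mol
C remaining = 2.918 − 2.226 = 0.6920 mol

0.692 mol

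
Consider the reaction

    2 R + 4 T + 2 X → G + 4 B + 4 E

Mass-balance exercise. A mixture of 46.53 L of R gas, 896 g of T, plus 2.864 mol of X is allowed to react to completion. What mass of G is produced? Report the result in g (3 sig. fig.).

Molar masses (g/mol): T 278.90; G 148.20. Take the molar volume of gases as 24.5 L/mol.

n(R) = 46.53 / 24.5 = 1.899 mol
n(T) = 896.0 / 278.90 = 3.213 mol
n(X) = 2.864 mol
n/ν for R = 1.899/2 = 0.9495
n/ν for T = 3.213/4 = 0.8033
n/ν for X = 2.864/2 = 1.432
Smallest n/ν is T → limiting reagent.
n(G) = (1/4) × 3.213 = 0.8033 mol
mass = 0.8033 × 148.20 = 119.0 g

119 g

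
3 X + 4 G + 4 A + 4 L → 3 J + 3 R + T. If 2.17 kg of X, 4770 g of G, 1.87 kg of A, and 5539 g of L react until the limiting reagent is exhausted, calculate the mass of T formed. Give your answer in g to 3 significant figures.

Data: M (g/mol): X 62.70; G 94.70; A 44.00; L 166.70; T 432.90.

n(X) = 2.170×1000 / 62.70 = 34.61 mol
n(G) = 4770 / 94.70 = 50.37 mol
n(A) = 1.870×1000 / 44.00 = 42.50 mol
n(L) = 5539 / 166.70 = 33.23 mol
n/ν for X = 34.61/3 = 11.54
n/ν for G = 50.37/4 = 12.59
n/ν for A = 42.50/4 = 10.63
n/ν for L = 33.23/4 = 8.308
Smallest n/ν is L → limiting reagent.
n(T) = (1/4) × 33.23 = 8.308 mol
mass = 8.308 × 432.90 = 3597 g

3600 g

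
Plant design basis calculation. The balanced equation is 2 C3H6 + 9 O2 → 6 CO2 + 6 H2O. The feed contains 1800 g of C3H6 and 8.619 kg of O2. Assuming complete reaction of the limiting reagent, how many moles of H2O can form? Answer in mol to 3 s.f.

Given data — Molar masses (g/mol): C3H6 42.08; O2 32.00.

128 mol

n(C3H6) = 1800 / 42.08 = 42.78 mol
n(O2) = 8.619×1000 / 32.00 = 269.3 mol
n/ν for C3H6 = 42.78/2 = 21.39
n/ν for O2 = 269.3/9 = 29.92
Smallest n/ν is C3H6 → limiting reagent.
n(H2O) = (6/2) × 42.78 = 128.3 mol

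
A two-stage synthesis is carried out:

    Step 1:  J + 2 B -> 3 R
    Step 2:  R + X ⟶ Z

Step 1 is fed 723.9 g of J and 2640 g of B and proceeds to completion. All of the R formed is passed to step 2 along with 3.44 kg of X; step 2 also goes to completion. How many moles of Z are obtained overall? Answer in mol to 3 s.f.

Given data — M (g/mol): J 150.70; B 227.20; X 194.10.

Step 1:
n(J) = 723.9 / 150.70 = 4.804 mol
n(B) = 2640 / 227.20 = 11.62 mol
n/ν → J: 4.804, B: 5.810; J is limiting.
n(R) produced = (3/1) × 4.804 = 14.41 mol
Step 2:
n(R) available = 14.41 mol
n(X) = 3.440×1000 / 194.10 = 17.72 mol
n/ν → R: 14.41, X: 17.72; R is limiting.
n(Z) = (1/1) × 14.41 = 14.41 mol

14.4 mol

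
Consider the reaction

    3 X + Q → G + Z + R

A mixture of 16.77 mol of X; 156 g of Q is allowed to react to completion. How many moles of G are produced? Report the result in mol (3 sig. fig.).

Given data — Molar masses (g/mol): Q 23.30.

5.59 mol

n(X) = 16.77 mol
n(Q) = 156.0 / 23.30 = 6.695 mol
n/ν for X = 16.77/3 = 5.590
n/ν for Q = 6.695/1 = 6.695
Smallest n/ν is X → limiting reagent.
n(G) = (1/3) × 16.77 = 5.590 mol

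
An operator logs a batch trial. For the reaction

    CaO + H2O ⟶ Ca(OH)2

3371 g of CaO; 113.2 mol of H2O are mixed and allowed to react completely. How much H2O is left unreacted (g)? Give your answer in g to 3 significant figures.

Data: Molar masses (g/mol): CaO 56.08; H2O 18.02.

n(CaO) = 3371 / 56.08 = 60.11 mol
n(H2O) = 113.2 mol
n/ν for CaO = 60.11/1 = 60.11
n/ν for H2O = 113.2/1 = 113.2
Smallest n/ν is CaO → limiting reagent.
H2O consumed = (1/1) × 60.11 = 60.11 mol
H2O remaining = 113.2 − 60.11 = 53.09 mol
mass = 53.09 × 18.02 = 956.7 g

957 g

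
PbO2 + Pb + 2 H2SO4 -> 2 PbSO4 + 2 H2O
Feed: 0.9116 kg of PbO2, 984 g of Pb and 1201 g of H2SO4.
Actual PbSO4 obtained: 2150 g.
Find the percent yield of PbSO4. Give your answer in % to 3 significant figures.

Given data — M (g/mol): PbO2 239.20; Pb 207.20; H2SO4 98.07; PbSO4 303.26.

n(PbO2) = 0.9116×1000 / 239.20 = 3.811 mol
n(Pb) = 984.0 / 207.20 = 4.749 mol
n(H2SO4) = 1201 / 98.07 = 12.25 mol
n/ν → PbO2: 3.811, Pb: 4.749, H2SO4: 6.125; PbO2 is limiting.
theoretical n(PbSO4) = (2/1) × 3.811 = 7.622 mol → 2311 g
% yield = 2150 / 2311 × 100 = 93.03 %

93.0 %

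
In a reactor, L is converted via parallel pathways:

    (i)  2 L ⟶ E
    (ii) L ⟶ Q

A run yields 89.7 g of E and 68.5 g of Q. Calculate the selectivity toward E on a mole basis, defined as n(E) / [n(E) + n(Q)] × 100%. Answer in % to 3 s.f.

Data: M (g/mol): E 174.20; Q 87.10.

39.6 %

n(E) = 89.7 / 174.20 = 0.5149 mol
n(Q) = 68.5 / 87.10 = 0.7865 mol
selectivity = 0.5149/(0.5149+0.7865) × 100 = 39.57 %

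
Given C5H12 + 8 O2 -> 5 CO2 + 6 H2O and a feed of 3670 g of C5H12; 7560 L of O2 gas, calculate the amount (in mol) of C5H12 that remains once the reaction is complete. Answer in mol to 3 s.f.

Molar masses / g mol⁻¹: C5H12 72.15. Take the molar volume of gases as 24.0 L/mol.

n(C5H12) = 3670 / 72.15 = 50.87 mol
n(O2) = 7560 / 24.0 = 315.0 mol
n/ν for C5H12 = 50.87/1 = 50.87
n/ν for O2 = 315.0/8 = 39.38
Smallest n/ν is O2 → limiting reagent.
C5H12 consumed = (1/8) × 315.0 = 39.38 mol
C5H12 remaining = 50.87 − 39.38 = 11.49 mol

11.5 mol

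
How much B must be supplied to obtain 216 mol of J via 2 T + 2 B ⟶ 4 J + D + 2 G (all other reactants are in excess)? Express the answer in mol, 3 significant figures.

n(J) = 216.0 mol
n(B) = (2/4) × 216.0 = 108.0 mol

108 mol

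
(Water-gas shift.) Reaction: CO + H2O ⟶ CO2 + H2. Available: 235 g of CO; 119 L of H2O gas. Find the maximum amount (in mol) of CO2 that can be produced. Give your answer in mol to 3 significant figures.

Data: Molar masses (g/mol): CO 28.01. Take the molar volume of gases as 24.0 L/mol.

4.96 mol

n(CO) = 235.0 / 28.01 = 8.390 mol
n(H2O) = 119.0 / 24.0 = 4.958 mol
n/ν for CO = 8.390/1 = 8.390
n/ν for H2O = 4.958/1 = 4.958
Smallest n/ν is H2O → limiting reagent.
n(CO2) = (1/1) × 4.958 = 4.958 mol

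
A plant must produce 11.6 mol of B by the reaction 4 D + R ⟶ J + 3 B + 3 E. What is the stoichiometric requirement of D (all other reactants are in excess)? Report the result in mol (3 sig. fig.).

n(B) = 11.60 mol
n(D) = (4/3) × 11.60 = 15.47 mol

15.5 mol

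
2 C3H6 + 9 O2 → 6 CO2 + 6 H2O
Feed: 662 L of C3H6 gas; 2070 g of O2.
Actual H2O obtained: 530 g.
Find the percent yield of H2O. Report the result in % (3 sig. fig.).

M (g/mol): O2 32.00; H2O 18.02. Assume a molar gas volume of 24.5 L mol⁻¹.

68.2 %

n(C3H6) = 662.0 / 24.5 = 27.02 mol
n(O2) = 2070 / 32.00 = 64.69 mol
n/ν for C3H6 = 27.02/2 = 13.51
n/ν for O2 = 64.69/9 = 7.188
Smallest n/ν is O2 → limiting reagent.
theoretical n(H2O) = (6/9) × 64.69 = 43.13 mol → 777.2 g
% yield = 530 / 777.2 × 100 = 68.19 %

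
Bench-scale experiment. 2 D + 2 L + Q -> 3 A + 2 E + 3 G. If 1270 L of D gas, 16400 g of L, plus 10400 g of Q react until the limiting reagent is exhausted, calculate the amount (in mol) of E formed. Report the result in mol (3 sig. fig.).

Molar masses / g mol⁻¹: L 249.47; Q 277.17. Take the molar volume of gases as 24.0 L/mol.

52.9 mol

n(D) = 1270 / 24.0 = 52.92 mol
n(L) = 16400 / 249.47 = 65.74 mol
n(Q) = 10400 / 277.17 = 37.52 mol
n/ν for D = 52.92/2 = 26.46
n/ν for L = 65.74/2 = 32.87
n/ν for Q = 37.52/1 = 37.52
Smallest n/ν is D → limiting reagent.
n(E) = (2/2) × 52.92 = 52.92 mol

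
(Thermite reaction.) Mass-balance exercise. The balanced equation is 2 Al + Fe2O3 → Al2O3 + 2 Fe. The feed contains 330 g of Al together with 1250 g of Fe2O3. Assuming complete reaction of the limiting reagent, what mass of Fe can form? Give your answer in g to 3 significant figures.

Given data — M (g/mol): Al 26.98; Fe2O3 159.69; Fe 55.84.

683 g

n(Al) = 330.0 / 26.98 = 12.23 mol
n(Fe2O3) = 1250 / 159.69 = 7.828 mol
n/ν → Al: 6.115, Fe2O3: 7.828; Al is limiting.
n(Fe) = (2/2) × 12.23 = 12.23 mol
mass = 12.23 × 55.84 = 682.9 g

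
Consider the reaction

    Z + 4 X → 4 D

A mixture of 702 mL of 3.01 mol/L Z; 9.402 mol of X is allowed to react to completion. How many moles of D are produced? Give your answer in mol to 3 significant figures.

n(Z) = 3.01 × 702.0/1000 = 2.113 mol
n(X) = 9.402 mol
n/ν for Z = 2.113/1 = 2.113
n/ν for X = 9.402/4 = 2.351
Smallest n/ν is Z → limiting reagent.
n(D) = (4/1) × 2.113 = 8.452 mol

8.45 mol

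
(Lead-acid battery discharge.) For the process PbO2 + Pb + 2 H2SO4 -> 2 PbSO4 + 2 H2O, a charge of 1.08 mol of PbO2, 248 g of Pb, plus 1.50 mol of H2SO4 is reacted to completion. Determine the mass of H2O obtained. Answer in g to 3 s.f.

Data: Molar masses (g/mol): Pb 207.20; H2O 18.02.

27.0 g

n(PbO2) = 1.080 mol
n(Pb) = 248.0 / 207.20 = 1.197 mol
n(H2SO4) = 1.500 mol
n/ν for PbO2 = 1.080/1 = 1.080
n/ν for Pb = 1.197/1 = 1.197
n/ν for H2SO4 = 1.500/2 = 0.7500
Smallest n/ν is H2SO4 → limiting reagent.
n(H2O) = (2/2) × 1.500 = 1.500 mol
mass = 1.500 × 18.02 = 27.03 g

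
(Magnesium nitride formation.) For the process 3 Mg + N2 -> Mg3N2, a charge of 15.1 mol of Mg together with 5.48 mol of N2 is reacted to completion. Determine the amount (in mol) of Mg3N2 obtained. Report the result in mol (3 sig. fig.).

n(Mg) = 15.10 mol
n(N2) = 5.480 mol
n/ν for Mg = 15.10/3 = 5.033
n/ν for N2 = 5.480/1 = 5.480
Smallest n/ν is Mg → limiting reagent.
n(Mg3N2) = (1/3) × 15.10 = 5.033 mol

5.03 mol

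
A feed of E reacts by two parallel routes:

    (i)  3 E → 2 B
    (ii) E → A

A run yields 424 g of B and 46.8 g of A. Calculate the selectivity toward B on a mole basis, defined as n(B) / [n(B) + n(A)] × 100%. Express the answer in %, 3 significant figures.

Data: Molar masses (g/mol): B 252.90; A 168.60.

85.8 %

n(B) = 424 / 252.90 = 1.677 mol
n(A) = 46.8 / 168.60 = 0.2776 mol
selectivity = 1.677/(1.677+0.2776) × 100 = 85.80 %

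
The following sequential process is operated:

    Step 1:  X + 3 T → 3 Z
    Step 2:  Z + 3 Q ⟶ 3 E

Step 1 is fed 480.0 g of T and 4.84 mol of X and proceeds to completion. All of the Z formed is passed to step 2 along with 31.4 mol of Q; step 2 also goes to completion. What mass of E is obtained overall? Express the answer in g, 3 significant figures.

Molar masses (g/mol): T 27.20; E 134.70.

4230 g

Step 1:
n(T) = 480.0 / 27.20 = 17.65 mol
n(X) = 4.840 mol
n/ν → T: 5.883, X: 4.840; X is limiting.
n(Z) produced = (3/1) × 4.840 = 14.52 mol
Step 2:
n(Z) available = 14.52 mol
n(Q) = 31.40 mol
n/ν → Z: 14.52, Q: 10.47; Q is limiting.
n(E) = (3/3) × 31.40 = 31.40 mol
mass = 31.40 × 134.70 = 4230 g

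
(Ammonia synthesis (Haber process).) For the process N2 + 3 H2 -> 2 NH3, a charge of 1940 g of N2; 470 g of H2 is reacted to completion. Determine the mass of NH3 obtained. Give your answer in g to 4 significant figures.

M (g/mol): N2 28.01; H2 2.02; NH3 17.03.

n(N2) = 1940 / 28.01 = 69.26 mol
n(H2) = 470.0 / 2.02 = 232.7 mol
n/ν → N2: 69.26, H2: 77.57; N2 is limiting.
n(NH3) = (2/1) × 69.26 = 138.5 mol
mass = 138.5 × 17.03 = 2359 g

2359 g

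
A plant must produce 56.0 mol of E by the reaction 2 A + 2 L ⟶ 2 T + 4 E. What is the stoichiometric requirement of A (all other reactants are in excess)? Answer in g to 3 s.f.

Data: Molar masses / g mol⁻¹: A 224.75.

n(E) = 56.00 mol
n(A) = (2/4) × 56.00 = 28.00 mol
mass = 28.00 × 224.75 = 6293 g

6290 g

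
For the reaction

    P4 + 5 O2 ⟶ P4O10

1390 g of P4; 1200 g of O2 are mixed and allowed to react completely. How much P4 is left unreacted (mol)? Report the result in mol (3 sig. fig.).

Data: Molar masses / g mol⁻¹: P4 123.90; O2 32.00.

3.72 mol

n(P4) = 1390 / 123.90 = 11.22 mol
n(O2) = 1200 / 32.00 = 37.50 mol
n/ν for P4 = 11.22/1 = 11.22
n/ν for O2 = 37.50/5 = 7.500
Smallest n/ν is O2 → limiting reagent.
P4 consumed = (1/5) × 37.50 = 7.500 mol
P4 remaining = 11.22 − 7.500 = 3.720 mol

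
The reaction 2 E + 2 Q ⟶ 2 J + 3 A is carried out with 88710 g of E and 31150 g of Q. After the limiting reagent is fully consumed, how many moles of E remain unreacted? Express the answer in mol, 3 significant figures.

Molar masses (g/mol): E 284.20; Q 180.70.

n(E) = 88710 / 284.20 = 312.1 mol
n(Q) = 31150 / 180.70 = 172.4 mol
n/ν for E = 312.1/2 = 156.1
n/ν for Q = 172.4/2 = 86.20
Smallest n/ν is Q → limiting reagent.
E consumed = (2/2) × 172.4 = 172.4 mol
E remaining = 312.1 − 172.4 = 139.7 mol

140 mol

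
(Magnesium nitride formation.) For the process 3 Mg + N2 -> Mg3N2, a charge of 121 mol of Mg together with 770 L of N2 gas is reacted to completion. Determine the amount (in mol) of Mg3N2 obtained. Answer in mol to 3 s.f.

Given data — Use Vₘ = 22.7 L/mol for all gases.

33.9 mol

n(Mg) = 121.0 mol
n(N2) = 770.0 / 22.7 = 33.92 mol
n/ν for Mg = 121.0/3 = 40.33
n/ν for N2 = 33.92/1 = 33.92
Smallest n/ν is N2 → limiting reagent.
n(Mg3N2) = (1/1) × 33.92 = 33.92 mol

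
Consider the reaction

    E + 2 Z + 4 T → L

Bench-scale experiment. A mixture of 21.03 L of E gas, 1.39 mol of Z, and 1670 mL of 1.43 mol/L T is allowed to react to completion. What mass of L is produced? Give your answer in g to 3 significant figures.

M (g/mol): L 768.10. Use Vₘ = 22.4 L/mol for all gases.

459 g

n(E) = 21.03 / 22.4 = 0.9388 mol
n(Z) = 1.390 mol
n(T) = 1.43 × 1670/1000 = 2.388 mol
n/ν for E = 0.9388/1 = 0.9388
n/ν for Z = 1.390/2 = 0.6950
n/ν for T = 2.388/4 = 0.5970
Smallest n/ν is T → limiting reagent.
n(L) = (1/4) × 2.388 = 0.5970 mol
mass = 0.5970 × 768.10 = 458.6 g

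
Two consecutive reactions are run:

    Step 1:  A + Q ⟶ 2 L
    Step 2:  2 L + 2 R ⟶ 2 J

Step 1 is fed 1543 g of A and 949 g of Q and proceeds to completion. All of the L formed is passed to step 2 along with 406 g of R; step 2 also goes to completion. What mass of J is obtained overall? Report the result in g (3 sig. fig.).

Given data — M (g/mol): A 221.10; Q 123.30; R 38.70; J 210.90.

2210 g

Step 1:
n(A) = 1543 / 221.10 = 6.979 mol
n(Q) = 949.0 / 123.30 = 7.697 mol
n/ν for A = 6.979/1 = 6.979
n/ν for Q = 7.697/1 = 7.697
Smallest n/ν is A → limiting reagent.
n(L) produced = (2/1) × 6.979 = 13.96 mol
Step 2:
n(L) available = 13.96 mol
n(R) = 406.0 / 38.70 = 10.49 mol
n/ν for L = 13.96/2 = 6.980
n/ν for R = 10.49/2 = 5.245
Smallest n/ν is R → limiting reagent.
n(J) = (2/2) × 10.49 = 10.49 mol
mass = 10.49 × 210.90 = 2212 g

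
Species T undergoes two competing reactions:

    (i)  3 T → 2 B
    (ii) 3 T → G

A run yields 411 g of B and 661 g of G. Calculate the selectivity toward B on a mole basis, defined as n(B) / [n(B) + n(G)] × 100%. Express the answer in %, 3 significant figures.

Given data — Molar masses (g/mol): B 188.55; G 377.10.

n(B) = 411 / 188.55 = 2.180 mol
n(G) = 661 / 377.10 = 1.753 mol
selectivity = 2.180/(2.180+1.753) × 100 = 55.43 %

55.4 %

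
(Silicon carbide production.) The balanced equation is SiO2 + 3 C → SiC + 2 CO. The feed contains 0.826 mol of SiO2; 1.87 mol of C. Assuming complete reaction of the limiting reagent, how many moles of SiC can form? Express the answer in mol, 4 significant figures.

n(SiO2) = 0.8260 mol
n(C) = 1.870 mol
n/ν for SiO2 = 0.8260/1 = 0.8260
n/ν for C = 1.870/3 = 0.6233
Smallest n/ν is C → limiting reagent.
n(SiC) = (1/3) × 1.870 = 0.6233 mol

0.6233 mol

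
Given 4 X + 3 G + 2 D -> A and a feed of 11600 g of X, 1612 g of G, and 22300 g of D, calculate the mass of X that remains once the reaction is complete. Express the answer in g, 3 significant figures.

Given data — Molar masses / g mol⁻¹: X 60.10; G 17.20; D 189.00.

4090 g

n(X) = 11600 / 60.10 = 193.0 mol
n(G) = 1612 / 17.20 = 93.72 mol
n(D) = 22300 / 189.00 = 118.0 mol
n/ν for X = 193.0/4 = 48.25
n/ν for G = 93.72/3 = 31.24
n/ν for D = 118.0/2 = 59.00
Smallest n/ν is G → limiting reagent.
X consumed = (4/3) × 93.72 = 125.0 mol
X remaining = 193.0 − 125.0 = 68.00 mol
mass = 68.00 × 60.10 = 4087 g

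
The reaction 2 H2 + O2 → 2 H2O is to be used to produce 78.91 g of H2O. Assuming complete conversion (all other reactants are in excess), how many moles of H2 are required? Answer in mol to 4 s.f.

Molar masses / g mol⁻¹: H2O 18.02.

n(H2O) = 78.91 / 18.02 = 4.379 mol
n(H2) = (2/2) × 4.379 = 4.379 mol

4.379 mol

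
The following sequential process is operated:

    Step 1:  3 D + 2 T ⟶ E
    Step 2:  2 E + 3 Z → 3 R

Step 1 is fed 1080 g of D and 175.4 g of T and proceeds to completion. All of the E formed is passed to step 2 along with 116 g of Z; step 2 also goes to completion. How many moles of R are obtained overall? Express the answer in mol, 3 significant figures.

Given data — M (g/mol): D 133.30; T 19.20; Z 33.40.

Step 1:
n(D) = 1080 / 133.30 = 8.102 mol
n(T) = 175.4 / 19.20 = 9.135 mol
n/ν for D = 8.102/3 = 2.701
n/ν for T = 9.135/2 = 4.568
Smallest n/ν is D → limiting reagent.
n(E) produced = (1/3) × 8.102 = 2.701 mol
Step 2:
n(E) available = 2.701 mol
n(Z) = 116.0 / 33.40 = 3.473 mol
n/ν for E = 2.701/2 = 1.351
n/ν for Z = 3.473/3 = 1.158
Smallest n/ν is Z → limiting reagent.
n(R) = (3/3) × 3.473 = 3.473 mol

3.47 mol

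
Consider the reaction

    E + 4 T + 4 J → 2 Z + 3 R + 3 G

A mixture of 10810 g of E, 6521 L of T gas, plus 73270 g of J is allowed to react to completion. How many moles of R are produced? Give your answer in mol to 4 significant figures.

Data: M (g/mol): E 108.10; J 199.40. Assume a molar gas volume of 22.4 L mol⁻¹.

n(E) = 10810 / 108.10 = 100.0 mol
n(T) = 6521 / 22.4 = 291.1 mol
n(J) = 73270 / 199.40 = 367.5 mol
n/ν for E = 100.0/1 = 100.0
n/ν for T = 291.1/4 = 72.78
n/ν for J = 367.5/4 = 91.88
Smallest n/ν is T → limiting reagent.
n(R) = (3/4) × 291.1 = 218.3 mol

218.3 mol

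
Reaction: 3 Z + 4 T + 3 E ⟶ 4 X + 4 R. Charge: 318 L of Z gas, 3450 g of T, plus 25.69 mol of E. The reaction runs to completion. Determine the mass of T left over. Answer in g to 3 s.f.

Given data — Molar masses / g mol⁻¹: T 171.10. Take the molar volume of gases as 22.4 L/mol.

n(Z) = 318.0 / 22.4 = 14.20 mol
n(T) = 3450 / 171.10 = 20.16 mol
n(E) = 25.69 mol
n/ν for Z = 14.20/3 = 4.733
n/ν for T = 20.16/4 = 5.040
n/ν for E = 25.69/3 = 8.563
Smallest n/ν is Z → limiting reagent.
T consumed = (4/3) × 14.20 = 18.93 mol
T remaining = 20.16 − 18.93 = 1.230 mol
mass = 1.230 × 171.10 = 210.5 g

211 g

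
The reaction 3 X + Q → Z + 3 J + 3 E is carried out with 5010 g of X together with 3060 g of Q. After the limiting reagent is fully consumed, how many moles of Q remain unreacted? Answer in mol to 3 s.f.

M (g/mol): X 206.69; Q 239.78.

n(X) = 5010 / 206.69 = 24.24 mol
n(Q) = 3060 / 239.78 = 12.76 mol
n/ν for X = 24.24/3 = 8.080
n/ν for Q = 12.76/1 = 12.76
Smallest n/ν is X → limiting reagent.
Q consumed = (1/3) × 24.24 = 8.080 mol
Q remaining = 12.76 − 8.080 = 4.680 mol

4.68 mol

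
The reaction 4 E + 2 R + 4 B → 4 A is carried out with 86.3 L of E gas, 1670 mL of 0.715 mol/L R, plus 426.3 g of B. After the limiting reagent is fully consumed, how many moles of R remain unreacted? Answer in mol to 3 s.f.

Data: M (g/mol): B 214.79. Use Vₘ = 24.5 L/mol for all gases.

0.202 mol

n(E) = 86.30 / 24.5 = 3.522 mol
n(R) = 0.715 × 1670/1000 = 1.194 mol
n(B) = 426.3 / 214.79 = 1.985 mol
n/ν → E: 0.8805, R: 0.5970, B: 0.4963; B is limiting.
R consumed = (2/4) × 1.985 = 0.9925 mol
R remaining = 1.194 − 0.9925 = 0.2015 mol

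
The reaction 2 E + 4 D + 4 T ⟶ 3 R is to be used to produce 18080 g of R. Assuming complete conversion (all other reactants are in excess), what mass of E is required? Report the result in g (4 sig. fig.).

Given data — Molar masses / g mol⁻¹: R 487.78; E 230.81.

5703 g

n(R) = 18080 / 487.78 = 37.07 mol
n(E) = (2/3) × 37.07 = 24.71 mol
mass = 24.71 × 230.81 = 5703 g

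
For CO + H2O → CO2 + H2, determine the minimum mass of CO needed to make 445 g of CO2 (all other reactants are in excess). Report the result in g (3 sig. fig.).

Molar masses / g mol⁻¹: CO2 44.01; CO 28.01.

n(CO2) = 445 / 44.01 = 10.11 mol
n(CO) = (1/1) × 10.11 = 10.11 mol
mass = 10.11 × 28.01 = 283.2 g

283 g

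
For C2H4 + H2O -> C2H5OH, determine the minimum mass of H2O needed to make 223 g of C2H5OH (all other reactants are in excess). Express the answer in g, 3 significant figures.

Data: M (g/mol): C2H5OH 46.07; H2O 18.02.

n(C2H5OH) = 223 / 46.07 = 4.840 mol
n(H2O) = (1/1) × 4.840 = 4.840 mol
mass = 4.840 × 18.02 = 87.22 g

87.2 g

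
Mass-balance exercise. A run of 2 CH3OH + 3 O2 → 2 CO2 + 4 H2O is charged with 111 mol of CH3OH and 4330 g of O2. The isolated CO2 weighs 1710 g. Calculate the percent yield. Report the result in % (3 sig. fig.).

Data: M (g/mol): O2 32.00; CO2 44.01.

n(CH3OH) = 111.0 mol
n(O2) = 4330 / 32.00 = 135.3 mol
n/ν for CH3OH = 111.0/2 = 55.50
n/ν for O2 = 135.3/3 = 45.10
Smallest n/ν is O2 → limiting reagent.
theoretical n(CO2) = (2/3) × 135.3 = 90.20 mol → 3970 g
% yield = 1710 / 3970 × 100 = 43.07 %

43.1 %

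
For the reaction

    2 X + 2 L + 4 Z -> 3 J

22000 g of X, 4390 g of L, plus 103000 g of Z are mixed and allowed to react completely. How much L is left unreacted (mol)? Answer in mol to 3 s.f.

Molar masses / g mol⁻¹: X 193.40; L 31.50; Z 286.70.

n(X) = 22000 / 193.40 = 113.8 mol
n(L) = 4390 / 31.50 = 139.4 mol
n(Z) = 103000 / 286.70 = 359.3 mol
n/ν for X = 113.8/2 = 56.90
n/ν for L = 139.4/2 = 69.70
n/ν for Z = 359.3/4 = 89.83
Smallest n/ν is X → limiting reagent.
L consumed = (2/2) × 113.8 = 113.8 mol
L remaining = 139.4 − 113.8 = 25.60 mol

25.6 mol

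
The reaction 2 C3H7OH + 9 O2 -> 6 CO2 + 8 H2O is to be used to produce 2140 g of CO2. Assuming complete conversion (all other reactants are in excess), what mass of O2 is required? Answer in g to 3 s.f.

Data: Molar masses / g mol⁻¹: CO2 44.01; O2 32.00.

n(CO2) = 2140 / 44.01 = 48.63 mol
n(O2) = (9/6) × 48.63 = 72.95 mol
mass = 72.95 × 32.00 = 2334 g

2330 g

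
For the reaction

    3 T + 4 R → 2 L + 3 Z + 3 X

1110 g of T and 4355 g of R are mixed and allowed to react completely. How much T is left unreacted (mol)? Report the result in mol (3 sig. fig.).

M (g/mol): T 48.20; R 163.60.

3.06 mol

n(T) = 1110 / 48.20 = 23.03 mol
n(R) = 4355 / 163.60 = 26.62 mol
n/ν → T: 7.677, R: 6.655; R is limiting.
T consumed = (3/4) × 26.62 = 19.97 mol
T remaining = 23.03 − 19.97 = 3.060 mol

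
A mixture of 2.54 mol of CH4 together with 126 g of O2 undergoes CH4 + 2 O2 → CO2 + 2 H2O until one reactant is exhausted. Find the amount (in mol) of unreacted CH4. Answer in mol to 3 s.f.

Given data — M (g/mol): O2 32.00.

n(CH4) = 2.540 mol
n(O2) = 126.0 / 32.00 = 3.938 mol
n/ν for CH4 = 2.540/1 = 2.540
n/ν for O2 = 3.938/2 = 1.969
Smallest n/ν is O2 → limiting reagent.
CH4 consumed = (1/2) × 3.938 = 1.969 mol
CH4 remaining = 2.540 − 1.969 = 0.5710 mol

0.571 mol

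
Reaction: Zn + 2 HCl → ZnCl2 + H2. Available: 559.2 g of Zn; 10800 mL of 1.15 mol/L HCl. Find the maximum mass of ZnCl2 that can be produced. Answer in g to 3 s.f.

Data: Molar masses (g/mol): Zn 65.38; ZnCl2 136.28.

n(Zn) = 559.2 / 65.38 = 8.553 mol
n(HCl) = 1.15 × 10800/1000 = 12.42 mol
n/ν → Zn: 8.553, HCl: 6.210; HCl is limiting.
n(ZnCl2) = (1/2) × 12.42 = 6.210 mol
mass = 6.210 × 136.28 = 846.3 g

846 g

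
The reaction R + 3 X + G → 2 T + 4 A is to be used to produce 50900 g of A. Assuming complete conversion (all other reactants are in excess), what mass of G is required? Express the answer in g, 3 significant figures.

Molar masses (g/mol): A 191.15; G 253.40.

16900 g

n(A) = 50900 / 191.15 = 266.3 mol
n(G) = (1/4) × 266.3 = 66.58 mol
mass = 66.58 × 253.40 = 16870 g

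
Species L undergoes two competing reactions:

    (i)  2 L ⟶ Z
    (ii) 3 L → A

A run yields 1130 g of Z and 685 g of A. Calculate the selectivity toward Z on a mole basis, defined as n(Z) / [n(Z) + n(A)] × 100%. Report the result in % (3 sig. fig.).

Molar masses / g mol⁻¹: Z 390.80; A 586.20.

71.2 %

n(Z) = 1130 / 390.80 = 2.892 mol
n(A) = 685 / 586.20 = 1.169 mol
selectivity = 2.892/(2.892+1.169) × 100 = 71.21 %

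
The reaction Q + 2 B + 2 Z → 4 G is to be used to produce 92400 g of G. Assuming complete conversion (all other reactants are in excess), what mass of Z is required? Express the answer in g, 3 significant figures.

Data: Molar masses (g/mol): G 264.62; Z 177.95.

n(G) = 92400 / 264.62 = 349.2 mol
n(Z) = (2/4) × 349.2 = 174.6 mol
mass = 174.6 × 177.95 = 31070 g

31100 g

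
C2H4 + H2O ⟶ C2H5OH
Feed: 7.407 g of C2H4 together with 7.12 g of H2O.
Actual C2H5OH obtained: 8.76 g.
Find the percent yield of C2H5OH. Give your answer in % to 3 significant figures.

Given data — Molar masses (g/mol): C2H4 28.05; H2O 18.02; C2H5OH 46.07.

72.0 %

n(C2H4) = 7.407 / 28.05 = 0.2641 mol
n(H2O) = 7.120 / 18.02 = 0.3951 mol
n/ν for C2H4 = 0.2641/1 = 0.2641
n/ν for H2O = 0.3951/1 = 0.3951
Smallest n/ν is C2H4 → limiting reagent.
theoretical n(C2H5OH) = (1/1) × 0.2641 = 0.2641 mol → 12.17 g
% yield = 8.76 / 12.17 × 100 = 71.98 %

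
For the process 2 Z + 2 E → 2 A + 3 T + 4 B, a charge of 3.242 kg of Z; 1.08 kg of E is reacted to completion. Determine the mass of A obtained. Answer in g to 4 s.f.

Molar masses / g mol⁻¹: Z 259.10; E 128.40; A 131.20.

1104 g

n(Z) = 3.242×1000 / 259.10 = 12.51 mol
n(E) = 1.080×1000 / 128.40 = 8.411 mol
n/ν → Z: 6.255, E: 4.206; E is limiting.
n(A) = (2/2) × 8.411 = 8.411 mol
mass = 8.411 × 131.20 = 1104 g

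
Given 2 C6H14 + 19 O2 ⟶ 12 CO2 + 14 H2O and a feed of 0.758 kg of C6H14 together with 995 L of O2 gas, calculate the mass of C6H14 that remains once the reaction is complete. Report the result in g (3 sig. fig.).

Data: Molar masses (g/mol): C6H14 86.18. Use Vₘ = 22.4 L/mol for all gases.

355 g

n(C6H14) = 0.7580×1000 / 86.18 = 8.796 mol
n(O2) = 995.0 / 22.4 = 44.42 mol
n/ν for C6H14 = 8.796/2 = 4.398
n/ν for O2 = 44.42/19 = 2.338
Smallest n/ν is O2 → limiting reagent.
C6H14 consumed = (2/19) × 44.42 = 4.676 mol
C6H14 remaining = 8.796 − 4.676 = 4.120 mol
mass = 4.120 × 86.18 = 355.1 g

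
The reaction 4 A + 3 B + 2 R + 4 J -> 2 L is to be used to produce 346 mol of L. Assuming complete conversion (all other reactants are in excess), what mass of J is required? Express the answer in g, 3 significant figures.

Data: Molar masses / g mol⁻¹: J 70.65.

n(L) = 346.0 mol
n(J) = (4/2) × 346.0 = 692.0 mol
mass = 692.0 × 70.65 = 48890 g

48900 g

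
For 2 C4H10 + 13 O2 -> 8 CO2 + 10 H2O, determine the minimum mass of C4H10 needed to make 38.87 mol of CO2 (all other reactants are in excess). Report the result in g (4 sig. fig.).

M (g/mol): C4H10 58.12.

n(CO2) = 38.87 mol
n(C4H10) = (2/8) × 38.87 = 9.718 mol
mass = 9.718 × 58.12 = 564.8 g

564.8 g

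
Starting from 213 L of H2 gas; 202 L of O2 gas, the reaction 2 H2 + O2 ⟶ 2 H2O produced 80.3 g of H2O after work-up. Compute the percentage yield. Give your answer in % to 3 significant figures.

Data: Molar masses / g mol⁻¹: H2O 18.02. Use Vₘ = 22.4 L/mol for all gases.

n(H2) = 213.0 / 22.4 = 9.509 mol
n(O2) = 202.0 / 22.4 = 9.018 mol
n/ν → H2: 4.755, O2: 9.018; H2 is limiting.
theoretical n(H2O) = (2/2) × 9.509 = 9.509 mol → 171.4 g
% yield = 80.3 / 171.4 × 100 = 46.85 %

46.9 %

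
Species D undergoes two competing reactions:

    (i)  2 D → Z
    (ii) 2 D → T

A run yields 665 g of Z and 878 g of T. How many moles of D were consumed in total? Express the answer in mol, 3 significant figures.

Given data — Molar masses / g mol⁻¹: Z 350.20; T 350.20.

n(Z) = 665 / 350.20 = 1.899 mol
n(T) = 878 / 350.20 = 2.507 mol
n(D) via (i) = (2/1)×1.899 = 3.798 mol
n(D) via (ii) = (2/1)×2.507 = 5.014 mol
total n(D) = 3.798 + 5.014 = 8.812 mol

8.81 mol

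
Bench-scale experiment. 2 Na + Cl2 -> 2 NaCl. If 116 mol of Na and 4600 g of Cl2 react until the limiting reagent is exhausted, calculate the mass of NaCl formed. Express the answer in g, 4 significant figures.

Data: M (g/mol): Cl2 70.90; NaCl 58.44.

6779 g

n(Na) = 116.0 mol
n(Cl2) = 4600 / 70.90 = 64.88 mol
n/ν → Na: 58.00, Cl2: 64.88; Na is limiting.
n(NaCl) = (2/2) × 116.0 = 116.0 mol
mass = 116.0 × 58.44 = 6779 g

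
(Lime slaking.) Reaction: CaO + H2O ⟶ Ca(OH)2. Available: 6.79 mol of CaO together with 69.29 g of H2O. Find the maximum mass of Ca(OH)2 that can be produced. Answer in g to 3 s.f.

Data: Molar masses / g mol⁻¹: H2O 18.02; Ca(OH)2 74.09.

n(CaO) = 6.790 mol
n(H2O) = 69.29 / 18.02 = 3.845 mol
n/ν for CaO = 6.790/1 = 6.790
n/ν for H2O = 3.845/1 = 3.845
Smallest n/ν is H2O → limiting reagent.
n(Ca(OH)2) = (1/1) × 3.845 = 3.845 mol
mass = 3.845 × 74.09 = 284.9 g

285 g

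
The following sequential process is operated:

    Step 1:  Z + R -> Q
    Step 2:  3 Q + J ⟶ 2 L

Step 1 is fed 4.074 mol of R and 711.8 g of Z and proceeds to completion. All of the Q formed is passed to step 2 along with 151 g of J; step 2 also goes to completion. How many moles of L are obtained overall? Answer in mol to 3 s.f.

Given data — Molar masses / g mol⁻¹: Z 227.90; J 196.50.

Step 1:
n(R) = 4.074 mol
n(Z) = 711.8 / 227.90 = 3.123 mol
n/ν for R = 4.074/1 = 4.074
n/ν for Z = 3.123/1 = 3.123
Smallest n/ν is Z → limiting reagent.
n(Q) produced = (1/1) × 3.123 = 3.123 mol
Step 2:
n(Q) available = 3.123 mol
n(J) = 151.0 / 196.50 = 0.7684 mol
n/ν for Q = 3.123/3 = 1.041
n/ν for J = 0.7684/1 = 0.7684
Smallest n/ν is J → limiting reagent.
n(L) = (2/1) × 0.7684 = 1.537 mol

1.54 mol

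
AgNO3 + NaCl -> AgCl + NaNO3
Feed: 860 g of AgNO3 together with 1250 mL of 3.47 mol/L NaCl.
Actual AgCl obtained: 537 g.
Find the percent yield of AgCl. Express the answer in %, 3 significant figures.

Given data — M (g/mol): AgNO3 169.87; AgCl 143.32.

86.4 %

n(AgNO3) = 860.0 / 169.87 = 5.063 mol
n(NaCl) = 3.47 × 1250/1000 = 4.338 mol
n/ν → AgNO3: 5.063, NaCl: 4.338; NaCl is limiting.
theoretical n(AgCl) = (1/1) × 4.338 = 4.338 mol → 621.7 g
% yield = 537 / 621.7 × 100 = 86.38 %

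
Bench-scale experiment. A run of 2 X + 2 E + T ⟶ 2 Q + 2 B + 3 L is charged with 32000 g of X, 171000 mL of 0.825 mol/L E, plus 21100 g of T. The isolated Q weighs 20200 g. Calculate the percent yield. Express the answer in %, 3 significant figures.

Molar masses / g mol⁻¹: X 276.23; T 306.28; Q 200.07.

n(X) = 32000 / 276.23 = 115.8 mol
n(E) = 0.825 × 171000/1000 = 141.1 mol
n(T) = 21100 / 306.28 = 68.89 mol
n/ν → X: 57.90, E: 70.55, T: 68.89; X is limiting.
theoretical n(Q) = (2/2) × 115.8 = 115.8 mol → 23170 g
% yield = 20200 / 23170 × 100 = 87.18 %

87.2 %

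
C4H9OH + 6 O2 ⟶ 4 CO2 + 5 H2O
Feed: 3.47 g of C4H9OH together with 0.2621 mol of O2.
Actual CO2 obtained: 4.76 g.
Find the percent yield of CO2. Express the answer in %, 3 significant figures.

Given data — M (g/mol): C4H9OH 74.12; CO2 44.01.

n(C4H9OH) = 3.470 / 74.12 = 0.04682 mol
n(O2) = 0.2621 mol
n/ν for C4H9OH = 0.04682/1 = 0.04682
n/ν for O2 = 0.2621/6 = 0.04368
Smallest n/ν is O2 → limiting reagent.
theoretical n(CO2) = (4/6) × 0.2621 = 0.1747 mol → 7.689 g
% yield = 4.76 / 7.689 × 100 = 61.91 %

61.9 %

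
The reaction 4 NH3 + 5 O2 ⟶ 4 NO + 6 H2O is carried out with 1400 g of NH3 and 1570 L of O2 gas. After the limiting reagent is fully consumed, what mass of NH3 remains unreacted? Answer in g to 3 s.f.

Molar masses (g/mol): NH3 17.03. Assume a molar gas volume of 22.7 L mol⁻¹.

458 g

n(NH3) = 1400 / 17.03 = 82.21 mol
n(O2) = 1570 / 22.7 = 69.16 mol
n/ν → NH3: 20.55, O2: 13.83; O2 is limiting.
NH3 consumed = (4/5) × 69.16 = 55.33 mol
NH3 remaining = 82.21 − 55.33 = 26.88 mol
mass = 26.88 × 17.03 = 457.8 g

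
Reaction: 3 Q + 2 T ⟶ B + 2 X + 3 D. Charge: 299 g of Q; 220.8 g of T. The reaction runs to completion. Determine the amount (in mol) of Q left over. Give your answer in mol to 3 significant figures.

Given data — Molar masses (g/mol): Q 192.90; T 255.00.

n(Q) = 299.0 / 192.90 = 1.550 mol
n(T) = 220.8 / 255.00 = 0.8659 mol
n/ν for Q = 1.550/3 = 0.5167
n/ν for T = 0.8659/2 = 0.4330
Smallest n/ν is T → limiting reagent.
Q consumed = (3/2) × 0.8659 = 1.299 mol
Q remaining = 1.550 − 1.299 = 0.2510 mol

0.251 mol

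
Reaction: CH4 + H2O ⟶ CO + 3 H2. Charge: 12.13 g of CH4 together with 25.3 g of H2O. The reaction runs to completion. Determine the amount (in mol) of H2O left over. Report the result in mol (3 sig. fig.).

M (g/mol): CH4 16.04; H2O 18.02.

0.648 mol

n(CH4) = 12.13 / 16.04 = 0.7562 mol
n(H2O) = 25.30 / 18.02 = 1.404 mol
n/ν for CH4 = 0.7562/1 = 0.7562
n/ν for H2O = 1.404/1 = 1.404
Smallest n/ν is CH4 → limiting reagent.
H2O consumed = (1/1) × 0.7562 = 0.7562 mol
H2O remaining = 1.404 − 0.7562 = 0.6478 mol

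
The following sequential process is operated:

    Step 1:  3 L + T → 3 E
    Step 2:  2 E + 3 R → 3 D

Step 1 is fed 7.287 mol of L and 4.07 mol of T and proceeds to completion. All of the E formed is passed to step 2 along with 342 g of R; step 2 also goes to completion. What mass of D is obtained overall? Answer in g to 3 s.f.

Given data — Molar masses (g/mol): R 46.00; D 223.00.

Step 1:
n(L) = 7.287 mol
n(T) = 4.070 mol
n/ν for L = 7.287/3 = 2.429
n/ν for T = 4.070/1 = 4.070
Smallest n/ν is L → limiting reagent.
n(E) produced = (3/3) × 7.287 = 7.287 mol
Step 2:
n(E) available = 7.287 mol
n(R) = 342.0 / 46.00 = 7.435 mol
n/ν for E = 7.287/2 = 3.644
n/ν for R = 7.435/3 = 2.478
Smallest n/ν is R → limiting reagent.
n(D) = (3/3) × 7.435 = 7.435 mol
mass = 7.435 × 223.00 = 1658 g

1660 g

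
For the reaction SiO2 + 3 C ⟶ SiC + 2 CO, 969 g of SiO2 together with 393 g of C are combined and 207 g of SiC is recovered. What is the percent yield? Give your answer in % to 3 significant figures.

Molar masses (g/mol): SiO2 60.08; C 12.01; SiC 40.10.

n(SiO2) = 969.0 / 60.08 = 16.13 mol
n(C) = 393.0 / 12.01 = 32.72 mol
n/ν for SiO2 = 16.13/1 = 16.13
n/ν for C = 32.72/3 = 10.91
Smallest n/ν is C → limiting reagent.
theoretical n(SiC) = (1/3) × 32.72 = 10.91 mol → 437.5 g
% yield = 207 / 437.5 × 100 = 47.31 %

47.3 %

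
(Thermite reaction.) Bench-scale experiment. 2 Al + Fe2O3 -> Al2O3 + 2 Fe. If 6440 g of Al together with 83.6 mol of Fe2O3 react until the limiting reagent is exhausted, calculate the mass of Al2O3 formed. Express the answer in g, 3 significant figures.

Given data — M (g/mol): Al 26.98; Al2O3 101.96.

n(Al) = 6440 / 26.98 = 238.7 mol
n(Fe2O3) = 83.60 mol
n/ν for Al = 238.7/2 = 119.4
n/ν for Fe2O3 = 83.60/1 = 83.60
Smallest n/ν is Fe2O3 → limiting reagent.
n(Al2O3) = (1/1) × 83.60 = 83.60 mol
mass = 83.60 × 101.96 = 8524 g

8520 g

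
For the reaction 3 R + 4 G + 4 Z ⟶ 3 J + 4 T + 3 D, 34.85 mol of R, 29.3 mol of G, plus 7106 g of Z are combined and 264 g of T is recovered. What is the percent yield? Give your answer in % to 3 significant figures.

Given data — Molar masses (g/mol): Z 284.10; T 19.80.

n(R) = 34.85 mol
n(G) = 29.30 mol
n(Z) = 7106 / 284.10 = 25.01 mol
n/ν for R = 34.85/3 = 11.62
n/ν for G = 29.30/4 = 7.325
n/ν for Z = 25.01/4 = 6.253
Smallest n/ν is Z → limiting reagent.
theoretical n(T) = (4/4) × 25.01 = 25.01 mol → 495.2 g
% yield = 264 / 495.2 × 100 = 53.31 %

53.3 %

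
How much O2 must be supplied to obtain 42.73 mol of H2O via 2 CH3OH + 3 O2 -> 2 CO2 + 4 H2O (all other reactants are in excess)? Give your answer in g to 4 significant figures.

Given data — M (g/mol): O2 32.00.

n(H2O) = 42.73 mol
n(O2) = (3/4) × 42.73 = 32.05 mol
mass = 32.05 × 32.00 = 1026 g

1026 g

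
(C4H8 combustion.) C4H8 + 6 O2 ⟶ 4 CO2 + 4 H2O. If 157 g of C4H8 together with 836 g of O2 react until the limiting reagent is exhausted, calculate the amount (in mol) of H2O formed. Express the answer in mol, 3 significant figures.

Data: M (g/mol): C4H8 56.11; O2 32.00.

11.2 mol

n(C4H8) = 157.0 / 56.11 = 2.798 mol
n(O2) = 836.0 / 32.00 = 26.13 mol
n/ν for C4H8 = 2.798/1 = 2.798
n/ν for O2 = 26.13/6 = 4.355
Smallest n/ν is C4H8 → limiting reagent.
n(H2O) = (4/1) × 2.798 = 11.19 mol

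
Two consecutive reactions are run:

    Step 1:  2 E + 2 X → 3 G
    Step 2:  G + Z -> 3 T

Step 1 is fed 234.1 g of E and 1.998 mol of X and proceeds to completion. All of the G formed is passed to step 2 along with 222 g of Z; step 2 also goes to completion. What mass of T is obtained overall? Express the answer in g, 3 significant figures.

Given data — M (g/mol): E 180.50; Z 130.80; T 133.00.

677 g

Step 1:
n(E) = 234.1 / 180.50 = 1.297 mol
n(X) = 1.998 mol
n/ν for E = 1.297/2 = 0.6485
n/ν for X = 1.998/2 = 0.9990
Smallest n/ν is E → limiting reagent.
n(G) produced = (3/2) × 1.297 = 1.946 mol
Step 2:
n(G) available = 1.946 mol
n(Z) = 222.0 / 130.80 = 1.697 mol
n/ν for G = 1.946/1 = 1.946
n/ν for Z = 1.697/1 = 1.697
Smallest n/ν is Z → limiting reagent.
n(T) = (3/1) × 1.697 = 5.091 mol
mass = 5.091 × 133.00 = 677.1 g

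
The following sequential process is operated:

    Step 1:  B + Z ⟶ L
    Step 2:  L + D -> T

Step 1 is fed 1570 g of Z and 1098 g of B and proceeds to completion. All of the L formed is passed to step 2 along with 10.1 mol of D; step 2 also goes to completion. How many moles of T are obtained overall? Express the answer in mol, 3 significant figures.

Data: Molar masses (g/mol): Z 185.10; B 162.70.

Step 1:
n(Z) = 1570 / 185.10 = 8.482 mol
n(B) = 1098 / 162.70 = 6.749 mol
n/ν for Z = 8.482/1 = 8.482
n/ν for B = 6.749/1 = 6.749
Smallest n/ν is B → limiting reagent.
n(L) produced = (1/1) × 6.749 = 6.749 mol
Step 2:
n(L) available = 6.749 mol
n(D) = 10.10 mol
n/ν for L = 6.749/1 = 6.749
n/ν for D = 10.10/1 = 10.10
Smallest n/ν is L → limiting reagent.
n(T) = (1/1) × 6.749 = 6.749 mol

6.75 mol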